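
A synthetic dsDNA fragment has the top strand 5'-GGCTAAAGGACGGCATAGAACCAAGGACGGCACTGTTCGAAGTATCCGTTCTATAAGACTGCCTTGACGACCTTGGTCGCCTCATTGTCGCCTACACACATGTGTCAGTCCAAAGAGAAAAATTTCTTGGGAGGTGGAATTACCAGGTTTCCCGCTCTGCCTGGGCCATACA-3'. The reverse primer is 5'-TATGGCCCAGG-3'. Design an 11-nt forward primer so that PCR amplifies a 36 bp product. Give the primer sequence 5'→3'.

The reverse primer's reverse complement CCTGGGCCATA matches the template at positions 160–170, so the product ends at position 170.
A 36 bp product then starts at position 170 − 36 + 1 = 135.
The forward primer is identical to the top strand there: TGGAATTACCA.

5'-TGGAATTACCA-3'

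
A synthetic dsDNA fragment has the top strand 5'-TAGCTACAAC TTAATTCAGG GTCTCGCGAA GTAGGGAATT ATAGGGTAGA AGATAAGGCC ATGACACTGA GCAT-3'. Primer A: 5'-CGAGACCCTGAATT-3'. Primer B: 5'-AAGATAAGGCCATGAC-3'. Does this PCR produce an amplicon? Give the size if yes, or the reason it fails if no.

Primer A (CGAGACCCTGAATT) has reverse complement AATTCAGGGTCTCG, which matches the top strand at positions 13–26; primer A anneals to the top strand there with its 3' end pointing upstream toward position 13.
Primer B (AAGATAAGGCCATGAC) matches the top strand directly at positions 50–65; it anneals to the bottom strand with its 3' end pointing downstream toward position 65.
The 3' ends diverge (primer A extends toward position 1, primer B toward position 74), so the primers never converge on a shared product.

No product — the primers' 3' ends point away from each other.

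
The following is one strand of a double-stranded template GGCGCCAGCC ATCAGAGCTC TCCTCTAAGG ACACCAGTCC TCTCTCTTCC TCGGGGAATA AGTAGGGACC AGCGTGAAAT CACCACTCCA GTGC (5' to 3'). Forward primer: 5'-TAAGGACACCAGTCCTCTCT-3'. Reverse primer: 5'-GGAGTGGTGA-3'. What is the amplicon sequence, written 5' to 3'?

Scanning the template, TAAGGACACCAGTCCTCTCT occurs at positions 26–45; this primer anneals to the bottom strand there with its 3' end pointing downstream.
Taking the reverse complement of GGAGTGGTGA gives TCACCACTCC, found at positions 80–89 on the template; the primer anneals here to the top strand with its 3' end pointing upstream.
The product is the template from position 26 through 89 (64 bp).

5'-TAAGGACACCAGTCCTCTCTCTTCCTCGGGGAATAAGTAGGGACCAGCGTGAAATCACCACTCC-3'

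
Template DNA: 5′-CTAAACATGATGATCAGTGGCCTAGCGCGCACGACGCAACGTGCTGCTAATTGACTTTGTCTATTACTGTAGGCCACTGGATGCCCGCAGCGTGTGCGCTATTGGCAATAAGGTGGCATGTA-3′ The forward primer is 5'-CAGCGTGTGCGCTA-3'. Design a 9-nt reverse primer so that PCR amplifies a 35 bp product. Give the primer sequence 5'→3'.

The forward primer binds at positions 88–101, so a 35 bp product ends at position 88 + 35 − 1 = 122.
The reverse primer anneals to the top strand over positions 114–122, i.e. to TGGCATGTA.
Its sequence written 5'→3' is the reverse complement: TACATGCCA.

5'-TACATGCCA-3'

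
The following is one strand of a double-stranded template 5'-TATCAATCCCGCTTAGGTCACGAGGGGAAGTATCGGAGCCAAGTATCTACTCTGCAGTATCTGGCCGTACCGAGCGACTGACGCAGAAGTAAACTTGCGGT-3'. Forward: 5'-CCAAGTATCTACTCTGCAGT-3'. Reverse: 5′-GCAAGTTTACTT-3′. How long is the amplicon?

The forward primer matches the template at positions 39–58.
The reverse primer's reverse complement is AAGTAAACTTGC, which matches the template at positions 87–98.
Product length = (reverse-primer end) − (forward-primer start) + 1 = 98 − 39 + 1 = 60 bp.

60 bp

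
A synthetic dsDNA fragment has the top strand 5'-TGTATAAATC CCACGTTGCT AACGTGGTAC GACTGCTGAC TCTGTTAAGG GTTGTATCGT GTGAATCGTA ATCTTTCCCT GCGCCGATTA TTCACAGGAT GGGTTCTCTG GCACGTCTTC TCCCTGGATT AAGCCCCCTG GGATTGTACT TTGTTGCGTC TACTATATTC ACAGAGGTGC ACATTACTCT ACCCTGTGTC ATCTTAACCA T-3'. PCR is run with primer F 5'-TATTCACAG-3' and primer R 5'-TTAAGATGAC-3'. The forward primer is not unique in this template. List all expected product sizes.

The forward primer TATTCACAG matches the top strand at positions 89–97, 166–174.
The reverse primer's reverse complement is GTCATCTTAA, matching at positions 198–207.
Each forward site pairs with the reverse site to give a product ending at position 207: sizes 119, 42 bp.

119 bp, 42 bp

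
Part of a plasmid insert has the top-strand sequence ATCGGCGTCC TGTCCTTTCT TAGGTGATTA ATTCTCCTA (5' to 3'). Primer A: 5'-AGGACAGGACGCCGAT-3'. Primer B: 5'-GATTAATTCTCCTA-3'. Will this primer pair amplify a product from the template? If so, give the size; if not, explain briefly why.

Primer A (AGGACAGGACGCCGAT) has reverse complement ATCGGCGTCCTGTCCT, which matches the top strand at positions 1–16; primer A anneals to the top strand there with its 3' end pointing upstream toward position 1.
Primer B (GATTAATTCTCCTA) matches the top strand directly at positions 26–39; it anneals to the bottom strand with its 3' end pointing downstream toward position 39.
The 3' ends diverge (primer A extends toward position 1, primer B toward position 39), so the primers never converge on a shared product.

No product — the primers' 3' ends point away from each other.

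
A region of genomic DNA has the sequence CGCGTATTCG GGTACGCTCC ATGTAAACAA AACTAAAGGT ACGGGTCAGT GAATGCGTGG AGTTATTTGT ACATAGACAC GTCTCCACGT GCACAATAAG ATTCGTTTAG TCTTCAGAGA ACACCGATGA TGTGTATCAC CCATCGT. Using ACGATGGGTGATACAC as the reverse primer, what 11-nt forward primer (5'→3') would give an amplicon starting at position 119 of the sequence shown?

The reverse primer's reverse complement GTGTATCACCCATCGT matches the template at positions 132–147; the product starts at position 119.
The forward primer is identical to the top strand over positions 119–129: GAACACCGATG.

5'-GAACACCGATG-3'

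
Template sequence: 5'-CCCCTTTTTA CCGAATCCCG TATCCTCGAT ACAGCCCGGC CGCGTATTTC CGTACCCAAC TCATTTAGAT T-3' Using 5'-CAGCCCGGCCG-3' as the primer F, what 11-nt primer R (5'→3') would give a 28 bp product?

5'-TTGGGTACGGA-3'

The forward primer binds at positions 32–42, so a 28 bp product ends at position 32 + 28 − 1 = 59.
The reverse primer anneals to the top strand over positions 49–59, i.e. to TCCGTACCCAA.
Its sequence written 5'→3' is the reverse complement: TTGGGTACGGA.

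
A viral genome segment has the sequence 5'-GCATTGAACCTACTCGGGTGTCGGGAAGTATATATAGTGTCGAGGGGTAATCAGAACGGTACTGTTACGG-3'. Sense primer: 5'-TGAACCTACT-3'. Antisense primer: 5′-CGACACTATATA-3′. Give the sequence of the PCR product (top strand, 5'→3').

5'-TGAACCTACTCGGGTGTCGGGAAGTATATATAGTGTCG-3'

The forward primer matches the template at positions 5–14.
The reverse primer's reverse complement is TATATAGTGTCG, which matches the template at positions 31–42.
The product is the template from position 5 through 42 (38 bp).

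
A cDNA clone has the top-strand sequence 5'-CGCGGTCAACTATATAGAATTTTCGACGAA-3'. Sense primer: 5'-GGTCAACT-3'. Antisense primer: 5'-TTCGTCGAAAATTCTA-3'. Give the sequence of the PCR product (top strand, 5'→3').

Scanning the template, GGTCAACT occurs at positions 4–11; this primer anneals to the bottom strand there with its 3' end pointing downstream.
Reverse complement of the reverse primer: TAGAATTTTCGACGAA. This occurs on the top strand at positions 15–30.
The product is the template from position 4 through 30 (27 bp).

5'-GGTCAACTATATAGAATTTTCGACGAA-3'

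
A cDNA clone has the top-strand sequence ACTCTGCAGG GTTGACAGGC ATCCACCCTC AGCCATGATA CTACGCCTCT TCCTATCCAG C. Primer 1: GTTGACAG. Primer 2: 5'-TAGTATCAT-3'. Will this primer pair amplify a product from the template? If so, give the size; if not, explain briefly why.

Primer 1 (GTTGACAG) matches the top strand at positions 11–18; it acts as a forward primer.
Primer 2's reverse complement is ATGATACTA, matching the top strand at positions 35–43; it acts as a reverse primer.
The 3' ends face each other across positions 11–43, giving a 33 bp product.

Yes — a 33 bp product.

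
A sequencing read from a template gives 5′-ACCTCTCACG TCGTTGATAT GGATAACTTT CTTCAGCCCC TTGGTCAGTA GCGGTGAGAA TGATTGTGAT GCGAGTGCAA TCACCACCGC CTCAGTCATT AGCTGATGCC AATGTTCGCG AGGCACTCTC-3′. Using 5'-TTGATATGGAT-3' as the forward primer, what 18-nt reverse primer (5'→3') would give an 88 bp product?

5'-TAATGACTGAGGCGGTGG-3'

The forward primer binds at positions 14–24, so an 88 bp product ends at position 14 + 88 − 1 = 101.
The reverse primer anneals to the top strand over positions 84–101, i.e. to CCACCGCCTCAGTCATTA.
Its sequence written 5'→3' is the reverse complement: TAATGACTGAGGCGGTGG.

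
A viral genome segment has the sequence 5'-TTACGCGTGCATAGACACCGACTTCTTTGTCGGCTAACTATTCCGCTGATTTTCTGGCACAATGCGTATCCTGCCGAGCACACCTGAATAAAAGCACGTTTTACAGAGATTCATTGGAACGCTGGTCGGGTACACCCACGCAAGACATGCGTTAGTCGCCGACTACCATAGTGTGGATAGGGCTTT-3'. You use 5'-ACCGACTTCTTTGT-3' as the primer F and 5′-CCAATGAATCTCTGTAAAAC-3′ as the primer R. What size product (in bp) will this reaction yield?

101 bp

The forward primer matches the template at positions 17–30.
Reverse complement of the reverse primer: GTTTTACAGAGATTCATTGG. This occurs on the top strand at positions 98–117.
Product length = (reverse-primer end) − (forward-primer start) + 1 = 117 − 17 + 1 = 101 bp.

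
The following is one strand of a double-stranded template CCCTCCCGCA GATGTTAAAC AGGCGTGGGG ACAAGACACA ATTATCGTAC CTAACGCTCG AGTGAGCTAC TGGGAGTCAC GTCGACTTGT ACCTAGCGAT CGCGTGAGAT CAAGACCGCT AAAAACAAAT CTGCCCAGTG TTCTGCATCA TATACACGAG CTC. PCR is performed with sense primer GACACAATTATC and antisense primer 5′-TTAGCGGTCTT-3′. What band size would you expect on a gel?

88 bp

Forward primer GACACAATTATC is found on the top strand at positions 35–46.
The reverse primer's reverse complement is AAGACCGCTAA, which matches the template at positions 112–122.
Product length = (reverse-primer end) − (forward-primer start) + 1 = 122 − 35 + 1 = 88 bp.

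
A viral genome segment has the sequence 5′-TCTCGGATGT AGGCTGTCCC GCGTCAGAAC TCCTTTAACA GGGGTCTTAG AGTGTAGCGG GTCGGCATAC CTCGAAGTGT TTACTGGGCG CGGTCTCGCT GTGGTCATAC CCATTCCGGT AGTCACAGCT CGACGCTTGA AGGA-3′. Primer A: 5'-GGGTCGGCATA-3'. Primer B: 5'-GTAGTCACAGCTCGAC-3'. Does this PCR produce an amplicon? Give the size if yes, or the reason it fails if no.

No product — both primers anneal to the same strand and extend in the same direction.

Primer A (GGGTCGGCATA) matches the top strand at positions 59–69 (3' end points downstream).
Primer B (GTAGTCACAGCTCGAC) also matches the top strand directly, at positions 119–134 — its reverse complement GTCGAGCTGTGACTAC is not present.
Both primers anneal to the bottom strand with 3' ends pointing the same way, so neither can prime synthesis back toward the other.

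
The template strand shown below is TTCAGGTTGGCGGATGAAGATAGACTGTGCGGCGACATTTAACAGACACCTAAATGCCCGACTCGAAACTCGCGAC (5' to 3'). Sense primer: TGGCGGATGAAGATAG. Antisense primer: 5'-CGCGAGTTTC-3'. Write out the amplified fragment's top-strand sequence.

5'-TGGCGGATGAAGATAGACTGTGCGGCGACATTTAACAGACACCTAAATGCCCGACTCGAAACTCGCG-3'

The forward primer matches the template at positions 8–23.
Taking the reverse complement of CGCGAGTTTC gives GAAACTCGCG, found at positions 65–74 on the template; the primer anneals here to the top strand with its 3' end pointing upstream.
The product is the template from position 8 through 74 (67 bp).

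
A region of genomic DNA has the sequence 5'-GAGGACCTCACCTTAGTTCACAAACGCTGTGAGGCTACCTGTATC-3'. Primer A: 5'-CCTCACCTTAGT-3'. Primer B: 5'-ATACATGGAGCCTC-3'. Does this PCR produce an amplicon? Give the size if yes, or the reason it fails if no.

No product — primer B has no binding site in the template.

Primer B (ATACATGGAGCCTC) does not match the top strand, and its reverse complement GAGGCTCCATGTAT does not match either.
With no annealing site for primer B, no amplification occurs.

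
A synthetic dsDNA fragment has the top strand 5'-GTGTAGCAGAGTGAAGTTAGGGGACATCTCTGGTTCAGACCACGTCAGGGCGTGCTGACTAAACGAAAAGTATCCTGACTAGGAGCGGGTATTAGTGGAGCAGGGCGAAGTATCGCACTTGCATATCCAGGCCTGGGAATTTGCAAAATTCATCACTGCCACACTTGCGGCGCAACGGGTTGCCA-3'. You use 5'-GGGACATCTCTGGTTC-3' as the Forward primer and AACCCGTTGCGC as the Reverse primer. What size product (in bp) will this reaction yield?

The forward primer matches the template at positions 21–36.
Taking the reverse complement of AACCCGTTGCGC gives GCGCAACGGGTT, found at positions 170–181 on the template; the primer anneals here to the top strand with its 3' end pointing upstream.
Amplicon spans positions 21–181: 161 bp.

161 bp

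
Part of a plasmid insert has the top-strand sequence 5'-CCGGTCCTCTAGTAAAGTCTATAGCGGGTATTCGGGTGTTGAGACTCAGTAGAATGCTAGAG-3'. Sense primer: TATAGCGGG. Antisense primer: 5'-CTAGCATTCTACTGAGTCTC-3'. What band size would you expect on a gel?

Scanning the template, TATAGCGGG occurs at positions 20–28; this primer anneals to the bottom strand there with its 3' end pointing downstream.
Reverse complement of the reverse primer: GAGACTCAGTAGAATGCTAG. This occurs on the top strand at positions 41–60.
Amplicon spans positions 20–60: 41 bp.

41 bp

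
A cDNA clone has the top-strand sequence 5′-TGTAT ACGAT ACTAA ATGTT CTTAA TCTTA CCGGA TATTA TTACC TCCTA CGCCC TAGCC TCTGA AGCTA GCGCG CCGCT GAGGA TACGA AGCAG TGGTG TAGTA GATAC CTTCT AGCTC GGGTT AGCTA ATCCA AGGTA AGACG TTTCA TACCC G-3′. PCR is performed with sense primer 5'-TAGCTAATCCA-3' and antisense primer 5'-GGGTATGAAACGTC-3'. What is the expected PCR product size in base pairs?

The forward primer matches the template at positions 125–135.
Taking the reverse complement of GGGTATGAAACGTC gives GACGTTTCATACCC, found at positions 142–155 on the template; the primer anneals here to the top strand with its 3' end pointing upstream.
The product runs from position 125 to position 155, so its length is 155 − 125 + 1 = 31 bp.

31 bp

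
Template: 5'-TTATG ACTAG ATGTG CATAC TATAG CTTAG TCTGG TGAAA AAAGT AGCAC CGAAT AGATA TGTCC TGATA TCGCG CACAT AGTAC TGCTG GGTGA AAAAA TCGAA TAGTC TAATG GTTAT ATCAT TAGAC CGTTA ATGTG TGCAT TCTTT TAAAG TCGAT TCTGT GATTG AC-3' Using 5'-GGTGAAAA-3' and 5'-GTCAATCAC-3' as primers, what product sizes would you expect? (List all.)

The forward primer GGTGAAAA matches the top strand at positions 34–41, 91–98.
The reverse primer's reverse complement is GTGATTGAC, matching at positions 164–172.
Each forward site pairs with the reverse site to give a product ending at position 172: sizes 139, 82 bp.

139 bp, 82 bp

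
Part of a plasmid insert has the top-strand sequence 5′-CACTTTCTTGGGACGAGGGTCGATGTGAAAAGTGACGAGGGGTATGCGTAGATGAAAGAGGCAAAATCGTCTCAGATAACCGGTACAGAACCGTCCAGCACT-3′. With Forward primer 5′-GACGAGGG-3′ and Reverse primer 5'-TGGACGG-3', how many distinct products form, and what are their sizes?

Two products: 86 bp, 64 bp

The forward primer GACGAGGG matches the top strand at positions 12–19, 34–41.
The reverse primer's reverse complement is CCGTCCA, matching at positions 91–97.
Each forward site pairs with the reverse site to give a product ending at position 97: sizes 86, 64 bp.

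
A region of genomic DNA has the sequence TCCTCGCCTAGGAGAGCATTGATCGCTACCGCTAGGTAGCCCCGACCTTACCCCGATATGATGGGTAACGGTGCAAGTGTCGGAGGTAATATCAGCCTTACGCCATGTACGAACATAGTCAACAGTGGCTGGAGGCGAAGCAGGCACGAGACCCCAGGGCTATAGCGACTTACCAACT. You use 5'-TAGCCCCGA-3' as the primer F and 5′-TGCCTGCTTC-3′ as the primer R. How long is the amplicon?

110 bp

Scanning the template, TAGCCCCGA occurs at positions 37–45; this primer anneals to the bottom strand there with its 3' end pointing downstream.
Taking the reverse complement of TGCCTGCTTC gives GAAGCAGGCA, found at positions 137–146 on the template; the primer anneals here to the top strand with its 3' end pointing upstream.
Product length = (reverse-primer end) − (forward-primer start) + 1 = 146 − 37 + 1 = 110 bp.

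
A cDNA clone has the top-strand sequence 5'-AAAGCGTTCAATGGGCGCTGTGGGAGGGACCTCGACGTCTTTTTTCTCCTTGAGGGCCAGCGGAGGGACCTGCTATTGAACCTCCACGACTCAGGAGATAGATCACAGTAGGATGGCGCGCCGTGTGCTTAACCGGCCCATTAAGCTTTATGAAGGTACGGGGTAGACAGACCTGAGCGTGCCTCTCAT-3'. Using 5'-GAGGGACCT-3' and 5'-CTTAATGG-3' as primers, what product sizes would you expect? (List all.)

122 bp, 83 bp

The forward primer GAGGGACCT matches the top strand at positions 24–32, 63–71.
The reverse primer's reverse complement is CCATTAAG, matching at positions 138–145.
Each forward site pairs with the reverse site to give a product ending at position 145: sizes 122, 83 bp.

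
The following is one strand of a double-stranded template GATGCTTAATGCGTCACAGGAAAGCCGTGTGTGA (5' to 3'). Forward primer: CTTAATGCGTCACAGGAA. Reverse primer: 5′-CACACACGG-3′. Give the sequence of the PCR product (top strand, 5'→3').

5'-CTTAATGCGTCACAGGAAAGCCGTGTGTG-3'

The forward primer matches the template at positions 5–22.
The reverse primer's reverse complement is CCGTGTGTG, which matches the template at positions 25–33.
The product is the template from position 5 through 33 (29 bp).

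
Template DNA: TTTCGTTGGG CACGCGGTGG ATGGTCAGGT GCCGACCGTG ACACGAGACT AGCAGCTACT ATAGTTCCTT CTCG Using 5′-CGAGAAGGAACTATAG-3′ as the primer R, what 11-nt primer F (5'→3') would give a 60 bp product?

The reverse primer's reverse complement CTATAGTTCCTTCTCG matches the template at positions 59–74, so the product ends at position 74.
A 60 bp product then starts at position 74 − 60 + 1 = 15.
The forward primer is identical to the top strand there: CGGTGGATGGT.

5'-CGGTGGATGGT-3'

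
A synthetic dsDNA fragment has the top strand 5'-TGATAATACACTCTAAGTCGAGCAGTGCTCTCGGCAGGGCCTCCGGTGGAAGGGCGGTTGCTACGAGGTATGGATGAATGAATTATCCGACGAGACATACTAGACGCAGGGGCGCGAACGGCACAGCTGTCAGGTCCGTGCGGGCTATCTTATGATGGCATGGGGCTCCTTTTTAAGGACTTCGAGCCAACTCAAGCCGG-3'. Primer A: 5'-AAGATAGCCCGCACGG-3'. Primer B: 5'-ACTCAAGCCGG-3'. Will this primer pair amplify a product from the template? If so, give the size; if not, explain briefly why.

No product — the primers' 3' ends point away from each other.

Primer A (AAGATAGCCCGCACGG) has reverse complement CCGTGCGGGCTATCTT, which matches the top strand at positions 136–151; primer A anneals to the top strand there with its 3' end pointing upstream toward position 136.
Primer B (ACTCAAGCCGG) matches the top strand directly at positions 190–200; it anneals to the bottom strand with its 3' end pointing downstream toward position 200.
The 3' ends diverge (primer A extends toward position 1, primer B toward position 200), so the primers never converge on a shared product.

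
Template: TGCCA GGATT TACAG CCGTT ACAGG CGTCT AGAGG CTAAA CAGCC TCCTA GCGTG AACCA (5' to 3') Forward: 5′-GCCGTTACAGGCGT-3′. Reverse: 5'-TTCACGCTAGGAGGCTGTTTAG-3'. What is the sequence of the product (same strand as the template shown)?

Forward primer GCCGTTACAGGCGT is found on the top strand at positions 15–28.
The reverse primer's reverse complement is CTAAACAGCCTCCTAGCGTGAA, which matches the template at positions 36–57.
The product is the template from position 15 through 57 (43 bp).

5'-GCCGTTACAGGCGTCTAGAGGCTAAACAGCCTCCTAGCGTGAA-3'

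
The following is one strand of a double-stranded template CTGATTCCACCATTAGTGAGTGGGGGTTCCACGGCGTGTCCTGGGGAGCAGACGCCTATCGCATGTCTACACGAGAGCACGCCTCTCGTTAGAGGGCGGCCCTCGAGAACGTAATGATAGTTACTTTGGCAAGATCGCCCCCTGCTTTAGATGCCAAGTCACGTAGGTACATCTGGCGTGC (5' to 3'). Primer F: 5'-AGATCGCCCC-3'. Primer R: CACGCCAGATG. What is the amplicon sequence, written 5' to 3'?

5'-AGATCGCCCCCTGCTTTAGATGCCAAGTCACGTAGGTACATCTGGCGTG-3'

Forward primer AGATCGCCCC is found on the top strand at positions 132–141.
Reverse complement of the reverse primer: CATCTGGCGTG. This occurs on the top strand at positions 170–180.
The product is the template from position 132 through 180 (49 bp).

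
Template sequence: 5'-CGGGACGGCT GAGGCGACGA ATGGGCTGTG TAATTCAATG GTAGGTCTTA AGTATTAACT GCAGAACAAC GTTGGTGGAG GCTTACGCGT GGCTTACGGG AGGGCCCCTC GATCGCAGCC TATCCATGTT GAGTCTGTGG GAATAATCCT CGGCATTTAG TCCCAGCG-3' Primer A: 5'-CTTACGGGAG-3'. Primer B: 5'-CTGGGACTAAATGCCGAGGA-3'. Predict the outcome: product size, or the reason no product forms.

Primer A (CTTACGGGAG) matches the top strand at positions 93–102; it acts as a forward primer.
Primer B's reverse complement is TCCTCGGCATTTAGTCCCAG, matching the top strand at positions 147–166; it acts as a reverse primer.
The 3' ends face each other across positions 93–166, giving a 74 bp product.

Yes — a 74 bp product.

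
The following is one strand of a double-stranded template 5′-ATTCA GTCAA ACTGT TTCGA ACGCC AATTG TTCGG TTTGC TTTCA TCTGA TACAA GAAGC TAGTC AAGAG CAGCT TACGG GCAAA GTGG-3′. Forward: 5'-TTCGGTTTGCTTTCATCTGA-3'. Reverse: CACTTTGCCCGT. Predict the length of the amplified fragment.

Scanning the template, TTCGGTTTGCTTTCATCTGA occurs at positions 31–50; this primer anneals to the bottom strand there with its 3' end pointing downstream.
The reverse primer's reverse complement is ACGGGCAAAGTG, which matches the template at positions 77–88.
The product runs from position 31 to position 88, so its length is 88 − 31 + 1 = 58 bp.

58 bp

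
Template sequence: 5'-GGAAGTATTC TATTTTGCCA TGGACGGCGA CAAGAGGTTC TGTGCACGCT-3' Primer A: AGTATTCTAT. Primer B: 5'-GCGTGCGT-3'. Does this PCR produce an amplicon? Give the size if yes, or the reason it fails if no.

No product — primer B has no binding site in the template.

Primer B (GCGTGCGT) does not match the top strand, and its reverse complement ACGCACGC does not match either.
With no annealing site for primer B, no amplification occurs.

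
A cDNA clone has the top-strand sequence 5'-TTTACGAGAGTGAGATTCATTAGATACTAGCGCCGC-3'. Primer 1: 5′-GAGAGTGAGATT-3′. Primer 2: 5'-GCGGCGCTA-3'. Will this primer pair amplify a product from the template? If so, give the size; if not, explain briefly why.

Primer 1 (GAGAGTGAGATT) matches the top strand at positions 6–17; it acts as a forward primer.
Primer 2's reverse complement is TAGCGCCGC, matching the top strand at positions 28–36; it acts as a reverse primer.
The 3' ends face each other across positions 6–36, giving a 31 bp product.

Yes — a 31 bp product.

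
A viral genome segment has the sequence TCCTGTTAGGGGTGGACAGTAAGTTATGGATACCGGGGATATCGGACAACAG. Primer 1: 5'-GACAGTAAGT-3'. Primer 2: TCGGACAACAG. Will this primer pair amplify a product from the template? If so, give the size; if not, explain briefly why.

Primer 1 (GACAGTAAGT) matches the top strand at positions 15–24 (3' end points downstream).
Primer 2 (TCGGACAACAG) also matches the top strand directly, at positions 42–52 — its reverse complement CTGTTGTCCGA is not present.
Both primers anneal to the bottom strand with 3' ends pointing the same way, so neither can prime synthesis back toward the other.

No product — both primers anneal to the same strand and extend in the same direction.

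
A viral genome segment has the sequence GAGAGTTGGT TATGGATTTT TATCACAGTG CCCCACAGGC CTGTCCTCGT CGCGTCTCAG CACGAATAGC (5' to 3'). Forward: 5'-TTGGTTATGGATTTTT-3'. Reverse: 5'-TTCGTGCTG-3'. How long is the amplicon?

61 bp

Scanning the template, TTGGTTATGGATTTTT occurs at positions 6–21; this primer anneals to the bottom strand there with its 3' end pointing downstream.
The reverse primer's reverse complement is CAGCACGAA, which matches the template at positions 58–66.
The product runs from position 6 to position 66, so its length is 66 − 6 + 1 = 61 bp.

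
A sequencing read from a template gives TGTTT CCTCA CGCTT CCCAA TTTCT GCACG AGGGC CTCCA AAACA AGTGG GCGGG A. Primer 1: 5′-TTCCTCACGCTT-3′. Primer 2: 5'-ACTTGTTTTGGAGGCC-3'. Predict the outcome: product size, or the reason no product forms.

Yes — a 45 bp product.

Primer 1 (TTCCTCACGCTT) matches the top strand at positions 4–15; it acts as a forward primer.
Primer 2's reverse complement is GGCCTCCAAAACAAGT, matching the top strand at positions 33–48; it acts as a reverse primer.
The 3' ends face each other across positions 4–48, giving a 45 bp product.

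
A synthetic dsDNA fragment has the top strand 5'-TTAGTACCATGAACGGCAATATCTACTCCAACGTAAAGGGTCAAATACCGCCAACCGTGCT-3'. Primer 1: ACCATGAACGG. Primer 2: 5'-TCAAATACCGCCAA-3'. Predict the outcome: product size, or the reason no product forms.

No product — both primers anneal to the same strand and extend in the same direction.

Primer 1 (ACCATGAACGG) matches the top strand at positions 6–16 (3' end points downstream).
Primer 2 (TCAAATACCGCCAA) also matches the top strand directly, at positions 41–54 — its reverse complement TTGGCGGTATTTGA is not present.
Both primers anneal to the bottom strand with 3' ends pointing the same way, so neither can prime synthesis back toward the other.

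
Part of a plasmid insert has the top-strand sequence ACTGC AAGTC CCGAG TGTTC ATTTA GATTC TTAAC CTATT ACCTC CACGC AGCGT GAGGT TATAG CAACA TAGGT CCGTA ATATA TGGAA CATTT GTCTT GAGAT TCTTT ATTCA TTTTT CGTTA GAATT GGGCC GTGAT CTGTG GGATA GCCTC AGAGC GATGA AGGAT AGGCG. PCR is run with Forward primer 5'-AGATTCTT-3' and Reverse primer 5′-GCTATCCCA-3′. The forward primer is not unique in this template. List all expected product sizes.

The forward primer AGATTCTT matches the top strand at positions 25–32, 102–109.
The reverse primer's reverse complement is TGGGATAGC, matching at positions 144–152.
Each forward site pairs with the reverse site to give a product ending at position 152: sizes 128, 51 bp.

128 bp, 51 bp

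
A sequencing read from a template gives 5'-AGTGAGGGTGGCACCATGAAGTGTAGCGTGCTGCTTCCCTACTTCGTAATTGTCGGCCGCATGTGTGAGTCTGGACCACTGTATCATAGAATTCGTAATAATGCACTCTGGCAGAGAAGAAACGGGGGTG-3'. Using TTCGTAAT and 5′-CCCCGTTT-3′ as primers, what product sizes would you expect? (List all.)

85 bp, 36 bp

The forward primer TTCGTAAT matches the top strand at positions 43–50, 92–99.
The reverse primer's reverse complement is AAACGGGG, matching at positions 120–127.
Each forward site pairs with the reverse site to give a product ending at position 127: sizes 85, 36 bp.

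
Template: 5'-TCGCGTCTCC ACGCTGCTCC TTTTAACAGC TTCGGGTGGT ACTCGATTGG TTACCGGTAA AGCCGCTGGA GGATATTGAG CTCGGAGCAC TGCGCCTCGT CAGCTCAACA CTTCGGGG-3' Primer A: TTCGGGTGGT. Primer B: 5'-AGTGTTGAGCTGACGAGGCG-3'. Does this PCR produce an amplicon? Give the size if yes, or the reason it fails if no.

Primer A (TTCGGGTGGT) matches the top strand at positions 31–40; it acts as a forward primer.
Primer B's reverse complement is CGCCTCGTCAGCTCAACACT, matching the top strand at positions 93–112; it acts as a reverse primer.
The 3' ends face each other across positions 31–112, giving an 82 bp product.

Yes — an 82 bp product.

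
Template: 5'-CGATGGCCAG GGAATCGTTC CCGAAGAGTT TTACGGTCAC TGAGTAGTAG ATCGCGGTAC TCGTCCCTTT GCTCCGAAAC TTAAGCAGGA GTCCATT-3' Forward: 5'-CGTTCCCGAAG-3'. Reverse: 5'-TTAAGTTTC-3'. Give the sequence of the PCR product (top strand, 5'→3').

5'-CGTTCCCGAAGAGTTTTACGGTCACTGAGTAGTAGATCGCGGTACTCGTCCCTTTGCTCCGAAACTTAA-3'

Forward primer CGTTCCCGAAG is found on the top strand at positions 16–26.
The reverse primer's reverse complement is GAAACTTAA, which matches the template at positions 76–84.
The product is the template from position 16 through 84 (69 bp).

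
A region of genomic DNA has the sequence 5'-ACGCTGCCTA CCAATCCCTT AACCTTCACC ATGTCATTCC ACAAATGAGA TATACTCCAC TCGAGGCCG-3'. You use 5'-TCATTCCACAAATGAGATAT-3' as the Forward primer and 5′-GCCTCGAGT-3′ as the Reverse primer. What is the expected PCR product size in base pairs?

34 bp

The forward primer matches the template at positions 34–53.
Reverse complement of the reverse primer: ACTCGAGGC. This occurs on the top strand at positions 59–67.
Amplicon spans positions 34–67: 34 bp.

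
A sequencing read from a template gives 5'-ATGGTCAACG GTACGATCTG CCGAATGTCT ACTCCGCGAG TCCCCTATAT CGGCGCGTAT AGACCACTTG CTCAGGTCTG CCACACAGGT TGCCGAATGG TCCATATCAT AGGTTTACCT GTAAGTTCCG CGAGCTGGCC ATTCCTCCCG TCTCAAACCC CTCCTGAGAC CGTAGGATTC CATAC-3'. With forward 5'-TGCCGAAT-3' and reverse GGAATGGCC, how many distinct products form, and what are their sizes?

The forward primer TGCCGAAT matches the top strand at positions 19–26, 91–98.
The reverse primer's reverse complement is GGCCATTCC, matching at positions 137–145.
Each forward site pairs with the reverse site to give a product ending at position 145: sizes 127, 55 bp.

Two products: 127 bp, 55 bp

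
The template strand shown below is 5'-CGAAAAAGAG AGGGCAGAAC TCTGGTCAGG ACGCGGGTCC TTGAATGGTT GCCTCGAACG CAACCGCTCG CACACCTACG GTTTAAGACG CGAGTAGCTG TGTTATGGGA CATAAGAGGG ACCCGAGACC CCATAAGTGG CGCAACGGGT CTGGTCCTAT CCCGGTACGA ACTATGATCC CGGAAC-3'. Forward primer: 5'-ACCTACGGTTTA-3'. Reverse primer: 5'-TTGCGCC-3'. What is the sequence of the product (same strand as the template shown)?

5'-ACCTACGGTTTAAGACGCGAGTAGCTGTGTTATGGGACATAAGAGGGACCCGAGACCCCATAAGTGGCGCAA-3'

The forward primer matches the template at positions 74–85.
The reverse primer's reverse complement is GGCGCAA, which matches the template at positions 139–145.
The product is the template from position 74 through 145 (72 bp).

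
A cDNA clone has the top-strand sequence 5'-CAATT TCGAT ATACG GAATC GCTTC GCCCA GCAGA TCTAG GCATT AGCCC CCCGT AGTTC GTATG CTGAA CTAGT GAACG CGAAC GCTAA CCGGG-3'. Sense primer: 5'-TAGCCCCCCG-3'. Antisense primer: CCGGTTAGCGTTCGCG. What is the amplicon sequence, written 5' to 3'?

5'-TAGCCCCCCGTAGTTCGTATGCTGAACTAGTGAACGCGAACGCTAACCGG-3'

Scanning the template, TAGCCCCCCG occurs at positions 45–54; this primer anneals to the bottom strand there with its 3' end pointing downstream.
The reverse primer's reverse complement is CGCGAACGCTAACCGG, which matches the template at positions 79–94.
The product is the template from position 45 through 94 (50 bp).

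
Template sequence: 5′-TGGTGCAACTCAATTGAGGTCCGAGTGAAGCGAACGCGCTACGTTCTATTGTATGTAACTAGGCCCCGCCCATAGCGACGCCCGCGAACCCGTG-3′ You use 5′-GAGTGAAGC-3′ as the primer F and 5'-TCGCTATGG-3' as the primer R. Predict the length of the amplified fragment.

Forward primer GAGTGAAGC is found on the top strand at positions 23–31.
Reverse complement of the reverse primer: CCATAGCGA. This occurs on the top strand at positions 70–78.
The product runs from position 23 to position 78, so its length is 78 − 23 + 1 = 56 bp.

56 bp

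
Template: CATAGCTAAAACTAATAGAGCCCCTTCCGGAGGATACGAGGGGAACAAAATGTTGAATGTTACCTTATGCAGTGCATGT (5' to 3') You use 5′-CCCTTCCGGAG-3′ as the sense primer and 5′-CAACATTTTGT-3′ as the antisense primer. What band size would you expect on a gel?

Forward primer CCCTTCCGGAG is found on the top strand at positions 22–32.
The reverse primer's reverse complement is ACAAAATGTTG, which matches the template at positions 45–55.
The product runs from position 22 to position 55, so its length is 55 − 22 + 1 = 34 bp.

34 bp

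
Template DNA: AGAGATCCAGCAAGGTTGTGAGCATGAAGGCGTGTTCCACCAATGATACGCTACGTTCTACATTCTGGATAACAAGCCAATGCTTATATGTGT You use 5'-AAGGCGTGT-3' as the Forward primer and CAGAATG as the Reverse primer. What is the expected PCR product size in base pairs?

41 bp

The forward primer matches the template at positions 27–35.
Taking the reverse complement of CAGAATG gives CATTCTG, found at positions 61–67 on the template; the primer anneals here to the top strand with its 3' end pointing upstream.
Amplicon spans positions 27–67: 41 bp.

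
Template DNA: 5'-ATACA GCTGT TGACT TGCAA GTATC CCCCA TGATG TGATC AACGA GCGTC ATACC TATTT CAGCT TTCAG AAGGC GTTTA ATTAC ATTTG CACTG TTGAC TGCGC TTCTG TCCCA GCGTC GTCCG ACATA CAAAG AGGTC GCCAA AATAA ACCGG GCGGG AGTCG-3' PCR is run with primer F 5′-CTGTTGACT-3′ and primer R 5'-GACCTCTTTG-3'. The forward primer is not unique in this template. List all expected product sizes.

The forward primer CTGTTGACT matches the top strand at positions 7–15, 93–101.
The reverse primer's reverse complement is CAAAGAGGTC, matching at positions 131–140.
Each forward site pairs with the reverse site to give a product ending at position 140: sizes 134, 48 bp.

134 bp, 48 bp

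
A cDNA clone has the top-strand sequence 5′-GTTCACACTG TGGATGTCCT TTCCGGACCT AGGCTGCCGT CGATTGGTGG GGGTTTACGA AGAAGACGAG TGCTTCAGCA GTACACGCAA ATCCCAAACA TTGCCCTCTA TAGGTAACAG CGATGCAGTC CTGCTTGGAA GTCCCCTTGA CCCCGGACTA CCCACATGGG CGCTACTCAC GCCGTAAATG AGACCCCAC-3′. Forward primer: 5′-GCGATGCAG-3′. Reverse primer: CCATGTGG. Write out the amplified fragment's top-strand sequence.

The forward primer matches the template at positions 120–128.
Reverse complement of the reverse primer: CCACATGG. This occurs on the top strand at positions 162–169.
The product is the template from position 120 through 169 (50 bp).

5'-GCGATGCAGTCCTGCTTGGAAGTCCCCTTGACCCCGGACTACCCACATGG-3'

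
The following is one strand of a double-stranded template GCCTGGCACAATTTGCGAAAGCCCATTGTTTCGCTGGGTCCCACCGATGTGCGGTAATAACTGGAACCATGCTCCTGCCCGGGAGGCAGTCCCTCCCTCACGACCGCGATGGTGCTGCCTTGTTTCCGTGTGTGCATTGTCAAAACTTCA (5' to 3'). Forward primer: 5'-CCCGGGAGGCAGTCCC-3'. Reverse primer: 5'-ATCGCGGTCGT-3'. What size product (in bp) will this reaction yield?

33 bp

Scanning the template, CCCGGGAGGCAGTCCC occurs at positions 78–93; this primer anneals to the bottom strand there with its 3' end pointing downstream.
Reverse complement of the reverse primer: ACGACCGCGAT. This occurs on the top strand at positions 100–110.
The product runs from position 78 to position 110, so its length is 110 − 78 + 1 = 33 bp.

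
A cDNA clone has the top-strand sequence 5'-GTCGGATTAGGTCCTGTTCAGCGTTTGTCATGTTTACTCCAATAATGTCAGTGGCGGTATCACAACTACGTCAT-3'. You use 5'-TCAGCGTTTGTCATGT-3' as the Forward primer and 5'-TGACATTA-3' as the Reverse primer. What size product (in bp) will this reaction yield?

33 bp

Scanning the template, TCAGCGTTTGTCATGT occurs at positions 18–33; this primer anneals to the bottom strand there with its 3' end pointing downstream.
The reverse primer's reverse complement is TAATGTCA, which matches the template at positions 43–50.
Product length = (reverse-primer end) − (forward-primer start) + 1 = 50 − 18 + 1 = 33 bp.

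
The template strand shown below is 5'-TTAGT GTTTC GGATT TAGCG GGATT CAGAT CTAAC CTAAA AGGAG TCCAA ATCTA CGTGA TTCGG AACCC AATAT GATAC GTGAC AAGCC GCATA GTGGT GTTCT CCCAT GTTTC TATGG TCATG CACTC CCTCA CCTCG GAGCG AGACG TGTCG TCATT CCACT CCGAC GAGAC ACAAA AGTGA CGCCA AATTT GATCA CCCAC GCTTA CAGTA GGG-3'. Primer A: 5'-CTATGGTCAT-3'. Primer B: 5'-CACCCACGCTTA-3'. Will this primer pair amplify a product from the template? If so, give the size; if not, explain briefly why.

No product — both primers anneal to the same strand and extend in the same direction.

Primer A (CTATGGTCAT) matches the top strand at positions 115–124 (3' end points downstream).
Primer B (CACCCACGCTTA) also matches the top strand directly, at positions 199–210 — its reverse complement TAAGCGTGGGTG is not present.
Both primers anneal to the bottom strand with 3' ends pointing the same way, so neither can prime synthesis back toward the other.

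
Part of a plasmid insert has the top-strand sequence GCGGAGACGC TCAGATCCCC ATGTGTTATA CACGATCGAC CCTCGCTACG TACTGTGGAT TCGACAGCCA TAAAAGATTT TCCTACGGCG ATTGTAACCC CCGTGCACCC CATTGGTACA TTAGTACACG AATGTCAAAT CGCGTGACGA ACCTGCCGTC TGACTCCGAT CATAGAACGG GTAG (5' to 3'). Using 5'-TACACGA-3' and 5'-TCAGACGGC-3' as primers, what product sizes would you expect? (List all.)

The forward primer TACACGA matches the top strand at positions 29–35, 125–131.
The reverse primer's reverse complement is GCCGTCTGA, matching at positions 155–163.
Each forward site pairs with the reverse site to give a product ending at position 163: sizes 135, 39 bp.

135 bp, 39 bp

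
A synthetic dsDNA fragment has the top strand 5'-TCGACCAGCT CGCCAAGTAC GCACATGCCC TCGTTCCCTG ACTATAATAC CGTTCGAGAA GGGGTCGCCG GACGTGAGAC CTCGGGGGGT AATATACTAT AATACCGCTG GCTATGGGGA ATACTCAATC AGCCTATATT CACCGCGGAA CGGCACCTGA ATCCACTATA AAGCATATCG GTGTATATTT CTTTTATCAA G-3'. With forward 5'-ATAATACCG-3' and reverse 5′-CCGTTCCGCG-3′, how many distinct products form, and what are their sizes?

The forward primer ATAATACCG matches the top strand at positions 44–52, 99–107.
The reverse primer's reverse complement is CGCGGAACGG, matching at positions 144–153.
Each forward site pairs with the reverse site to give a product ending at position 153: sizes 110, 55 bp.

Two products: 110 bp, 55 bp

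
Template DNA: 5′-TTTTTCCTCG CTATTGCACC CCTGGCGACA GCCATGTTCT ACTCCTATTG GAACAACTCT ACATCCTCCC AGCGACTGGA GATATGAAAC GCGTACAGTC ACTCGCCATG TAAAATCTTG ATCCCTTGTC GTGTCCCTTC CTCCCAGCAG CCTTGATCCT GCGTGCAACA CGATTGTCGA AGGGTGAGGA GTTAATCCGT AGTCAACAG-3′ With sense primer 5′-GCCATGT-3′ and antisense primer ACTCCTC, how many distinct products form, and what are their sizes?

Two products: 162 bp, 88 bp

The forward primer GCCATGT matches the top strand at positions 31–37, 105–111.
The reverse primer's reverse complement is GAGGAGT, matching at positions 186–192.
Each forward site pairs with the reverse site to give a product ending at position 192: sizes 162, 88 bp.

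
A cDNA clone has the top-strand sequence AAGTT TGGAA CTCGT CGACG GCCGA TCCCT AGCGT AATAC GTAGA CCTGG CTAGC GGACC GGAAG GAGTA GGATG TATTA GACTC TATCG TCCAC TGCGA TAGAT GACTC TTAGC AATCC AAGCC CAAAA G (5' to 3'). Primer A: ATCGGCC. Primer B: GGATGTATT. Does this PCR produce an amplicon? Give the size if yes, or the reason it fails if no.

No product — the primers' 3' ends point away from each other.

Primer A (ATCGGCC) has reverse complement GGCCGAT, which matches the top strand at positions 20–26; primer A anneals to the top strand there with its 3' end pointing upstream toward position 20.
Primer B (GGATGTATT) matches the top strand directly at positions 71–79; it anneals to the bottom strand with its 3' end pointing downstream toward position 79.
The 3' ends diverge (primer A extends toward position 1, primer B toward position 131), so the primers never converge on a shared product.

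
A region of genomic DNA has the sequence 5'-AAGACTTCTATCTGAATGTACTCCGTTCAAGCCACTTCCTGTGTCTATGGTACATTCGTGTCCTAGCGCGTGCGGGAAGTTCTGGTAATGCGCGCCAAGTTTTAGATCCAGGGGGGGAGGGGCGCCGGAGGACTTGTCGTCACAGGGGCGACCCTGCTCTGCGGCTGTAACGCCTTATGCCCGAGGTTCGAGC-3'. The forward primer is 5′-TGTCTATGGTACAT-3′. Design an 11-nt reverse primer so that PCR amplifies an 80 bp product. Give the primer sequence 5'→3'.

5'-CCCTCCCCCCC-3'

The forward primer binds at positions 42–55, so an 80 bp product ends at position 42 + 80 − 1 = 121.
The reverse primer anneals to the top strand over positions 111–121, i.e. to GGGGGGGAGGG.
Its sequence written 5'→3' is the reverse complement: CCCTCCCCCCC.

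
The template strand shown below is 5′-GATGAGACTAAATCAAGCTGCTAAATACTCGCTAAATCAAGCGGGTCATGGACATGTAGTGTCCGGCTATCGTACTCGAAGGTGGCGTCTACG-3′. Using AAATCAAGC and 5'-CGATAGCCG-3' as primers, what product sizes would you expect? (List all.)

The forward primer AAATCAAGC matches the top strand at positions 10–18, 34–42.
The reverse primer's reverse complement is CGGCTATCG, matching at positions 64–72.
Each forward site pairs with the reverse site to give a product ending at position 72: sizes 63, 39 bp.

63 bp, 39 bp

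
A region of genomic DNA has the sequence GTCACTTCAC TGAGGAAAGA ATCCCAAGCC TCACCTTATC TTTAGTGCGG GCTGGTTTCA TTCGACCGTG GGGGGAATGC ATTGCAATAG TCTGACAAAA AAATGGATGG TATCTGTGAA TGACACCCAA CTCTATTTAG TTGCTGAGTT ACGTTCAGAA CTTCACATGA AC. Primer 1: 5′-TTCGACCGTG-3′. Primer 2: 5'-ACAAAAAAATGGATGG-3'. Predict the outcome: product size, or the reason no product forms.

Primer 1 (TTCGACCGTG) matches the top strand at positions 61–70 (3' end points downstream).
Primer 2 (ACAAAAAAATGGATGG) also matches the top strand directly, at positions 95–110 — its reverse complement CCATCCATTTTTTTGT is not present.
Both primers anneal to the bottom strand with 3' ends pointing the same way, so neither can prime synthesis back toward the other.

No product — both primers anneal to the same strand and extend in the same direction.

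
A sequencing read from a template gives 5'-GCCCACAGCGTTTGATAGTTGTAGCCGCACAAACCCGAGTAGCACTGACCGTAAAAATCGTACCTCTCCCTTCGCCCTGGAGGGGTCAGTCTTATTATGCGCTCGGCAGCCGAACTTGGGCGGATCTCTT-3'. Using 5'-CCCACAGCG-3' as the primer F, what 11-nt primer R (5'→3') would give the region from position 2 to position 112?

5'-CGGCTGCCGAG-3'

The product's 3' end on the top strand is position 112.
The reverse primer anneals to the top strand over positions 102–112, i.e. to CTCGGCAGCCG.
Its sequence written 5'→3' is the reverse complement: CGGCTGCCGAG.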